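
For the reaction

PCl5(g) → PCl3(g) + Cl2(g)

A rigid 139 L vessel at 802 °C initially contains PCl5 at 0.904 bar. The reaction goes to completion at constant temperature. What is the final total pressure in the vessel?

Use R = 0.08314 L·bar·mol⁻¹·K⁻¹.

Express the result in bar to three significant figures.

1.81 bar

At constant T and V, P ∝ n(gas): 1 mol gas → 2 mol gas.
P_final = (2/1) × 0.904 = 1.808 bar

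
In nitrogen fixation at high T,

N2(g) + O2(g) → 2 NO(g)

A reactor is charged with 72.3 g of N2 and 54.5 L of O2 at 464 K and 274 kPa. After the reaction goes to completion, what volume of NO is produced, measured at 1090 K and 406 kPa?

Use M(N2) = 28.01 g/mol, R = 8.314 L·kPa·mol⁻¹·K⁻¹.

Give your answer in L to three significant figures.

115 L

n(N2) = 72.3 / 28.01 = 2.581 mol
n(O2) = PV/RT = (274 × 54.5) / (8.314 × 464) = 3.871 mol
For 2.581 mol N2, stoichiometry requires (1/1) × 2.581 = 2.581 mol O2; 3.871 mol is available, so N2 is limiting.
n(NO) = (2/1) × 2.581 = 5.162 mol
V(NO) = nRT/P = 5.162 × 8.314 × 1090 / 406 = 115.2 L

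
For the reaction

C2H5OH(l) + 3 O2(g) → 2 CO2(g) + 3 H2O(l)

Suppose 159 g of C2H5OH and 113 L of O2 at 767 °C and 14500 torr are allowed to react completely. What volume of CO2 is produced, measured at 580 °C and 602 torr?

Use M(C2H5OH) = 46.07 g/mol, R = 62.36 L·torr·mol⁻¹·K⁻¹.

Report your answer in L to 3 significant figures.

610 L

n(C2H5OH) = 159 / 46.07 = 3.451 mol
n(O2) = PV/RT = (14500 × 113) / (62.36 × 1040.15) = 25.26 mol
For 3.451 mol C2H5OH, stoichiometry requires (3/1) × 3.451 = 10.35 mol O2; 25.26 mol is available, so C2H5OH is limiting.
n(CO2) = (2/1) × 3.451 = 6.902 mol
V(CO2) = nRT/P = 6.902 × 62.36 × 853.15 / 602 = 610.0 L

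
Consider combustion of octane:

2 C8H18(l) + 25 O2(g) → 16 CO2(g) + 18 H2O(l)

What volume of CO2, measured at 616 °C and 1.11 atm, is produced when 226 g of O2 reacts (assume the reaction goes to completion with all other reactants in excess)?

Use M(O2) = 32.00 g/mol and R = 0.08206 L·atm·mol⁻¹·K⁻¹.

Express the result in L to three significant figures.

297 L

n(O2) = 226.0 / 32.00 = 7.062 mol
n(CO2) = (16/25) × 7.062 = 4.520 mol
V = nRT/P = 4.520 × 0.08206 × 889.15 / 1.11 = 297.1 L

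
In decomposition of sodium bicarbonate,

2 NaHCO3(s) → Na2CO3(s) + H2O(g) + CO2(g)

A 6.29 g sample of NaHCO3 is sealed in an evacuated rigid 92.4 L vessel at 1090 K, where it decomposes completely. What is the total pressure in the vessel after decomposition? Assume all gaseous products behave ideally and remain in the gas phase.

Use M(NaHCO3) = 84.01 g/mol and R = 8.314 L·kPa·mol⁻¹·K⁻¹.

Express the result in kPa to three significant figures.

7.34 kPa

n(NaHCO3) = 6.29 / 84.01 = 0.07487 mol
n(gas produced) = (2/2) × 0.07487 = 0.07487 mol
P = nRT/V = 0.07487 × 8.314 × 1090 / 92.4 = 7.343 kPa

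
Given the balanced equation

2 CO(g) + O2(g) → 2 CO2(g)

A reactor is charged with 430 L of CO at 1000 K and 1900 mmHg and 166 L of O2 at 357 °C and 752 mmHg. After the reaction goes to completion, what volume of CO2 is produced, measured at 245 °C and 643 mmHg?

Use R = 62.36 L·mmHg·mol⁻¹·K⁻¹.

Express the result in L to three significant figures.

n(CO) = PV/RT = (1900 × 430) / (62.36 × 1000) = 13.10 mol
n(O2) = PV/RT = (752 × 166) / (62.36 × 630.15) = 3.177 mol
For 13.10 mol CO, stoichiometry requires (1/2) × 13.10 = 6.550 mol O2; 3.177 mol is available, so O2 is limiting.
n(CO2) = (2/1) × 3.177 = 6.354 mol
V(CO2) = nRT/P = 6.354 × 62.36 × 518.15 / 643 = 319.3 L

319 L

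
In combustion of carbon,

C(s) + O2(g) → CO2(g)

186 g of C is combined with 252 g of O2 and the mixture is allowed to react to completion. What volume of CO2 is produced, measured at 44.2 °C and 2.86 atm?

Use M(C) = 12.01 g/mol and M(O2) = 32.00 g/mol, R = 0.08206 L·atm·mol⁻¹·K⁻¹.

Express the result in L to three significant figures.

n(C) = 186 / 12.01 = 15.49 mol
n(O2) = 252 / 32.00 = 7.875 mol
For 15.49 mol C, stoichiometry requires (1/1) × 15.49 = 15.49 mol O2; 7.875 mol is available, so O2 is limiting.
n(CO2) = (1/1) × 7.875 = 7.875 mol
V(CO2) = nRT/P = 7.875 × 0.08206 × 317.35 / 2.86 = 71.71 L

71.7 L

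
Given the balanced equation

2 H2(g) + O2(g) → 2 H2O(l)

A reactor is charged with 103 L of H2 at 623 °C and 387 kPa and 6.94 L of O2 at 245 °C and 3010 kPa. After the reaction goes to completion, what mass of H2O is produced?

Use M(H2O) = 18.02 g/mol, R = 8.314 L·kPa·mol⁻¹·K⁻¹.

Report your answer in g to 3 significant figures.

n(H2) = PV/RT = (387 × 103) / (8.314 × 896.15) = 5.350 mol
n(O2) = PV/RT = (3010 × 6.94) / (8.314 × 518.15) = 4.849 mol
For 5.350 mol H2, stoichiometry requires (1/2) × 5.350 = 2.675 mol O2; 4.849 mol is available, so H2 is limiting.
n(H2O) = (2/2) × 5.350 = 5.350 mol
m(H2O) = 5.350 × 18.02 = 96.41 g

96.4 g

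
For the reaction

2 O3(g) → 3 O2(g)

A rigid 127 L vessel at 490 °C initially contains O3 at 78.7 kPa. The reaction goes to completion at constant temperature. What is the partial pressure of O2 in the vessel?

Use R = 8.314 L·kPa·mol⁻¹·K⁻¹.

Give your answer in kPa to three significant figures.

n(O3)₀ = PV/RT = (78.7 × 127) / (8.314 × 763.15) = 1.575 mol
n(O2) = (3/2) × 1.575 = 2.362 mol
P(O2) = nRT/V = 2.362 × 8.314 × 763.15 / 127 = 118.0 kPa

118 kPa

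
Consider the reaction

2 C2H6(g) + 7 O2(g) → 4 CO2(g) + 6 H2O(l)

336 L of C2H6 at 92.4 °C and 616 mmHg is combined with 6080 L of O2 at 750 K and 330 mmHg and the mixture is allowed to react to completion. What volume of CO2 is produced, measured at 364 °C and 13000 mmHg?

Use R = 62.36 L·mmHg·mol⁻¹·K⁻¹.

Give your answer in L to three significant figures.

55.5 L

n(C2H6) = PV/RT = (616 × 336) / (62.36 × 365.55) = 9.080 mol
n(O2) = PV/RT = (330 × 6080) / (62.36 × 750) = 42.90 mol
For 9.080 mol C2H6, stoichiometry requires (7/2) × 9.080 = 31.78 mol O2; 42.90 mol is available, so C2H6 is limiting.
n(CO2) = (4/2) × 9.080 = 18.16 mol
V(CO2) = nRT/P = 18.16 × 62.36 × 637.15 / 13000 = 55.50 L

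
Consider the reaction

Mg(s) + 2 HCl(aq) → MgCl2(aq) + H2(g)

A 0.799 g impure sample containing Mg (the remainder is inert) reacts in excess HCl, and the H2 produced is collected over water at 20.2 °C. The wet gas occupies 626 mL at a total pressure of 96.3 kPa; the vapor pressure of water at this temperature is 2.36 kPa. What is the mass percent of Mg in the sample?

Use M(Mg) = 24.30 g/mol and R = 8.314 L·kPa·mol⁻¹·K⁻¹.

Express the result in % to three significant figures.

P(H2) = 96.3 − 2.36 = 93.94 kPa
n(H2) = PV/RT = (93.94 × 0.6260) / (8.314 × 293.35) = 0.02411 mol
n(Mg) = (1/1) × 0.02411 = 0.02411 mol
m(Mg) = 0.02411 × 24.30 = 0.5859 g
%Mg = 0.5859 / 0.799 × 100 = 73.33%

73.3 %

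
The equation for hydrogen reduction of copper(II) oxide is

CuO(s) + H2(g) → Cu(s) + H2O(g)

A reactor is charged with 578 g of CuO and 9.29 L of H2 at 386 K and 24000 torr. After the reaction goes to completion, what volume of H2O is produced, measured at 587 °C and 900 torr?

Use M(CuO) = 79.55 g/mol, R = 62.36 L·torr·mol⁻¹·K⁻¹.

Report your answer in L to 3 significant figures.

n(CuO) = 578 / 79.55 = 7.266 mol
n(H2) = PV/RT = (24000 × 9.29) / (62.36 × 386) = 9.263 mol
For 7.266 mol CuO, stoichiometry requires (1/1) × 7.266 = 7.266 mol H2; 9.263 mol is available, so CuO is limiting.
n(H2O) = (1/1) × 7.266 = 7.266 mol
V(H2O) = nRT/P = 7.266 × 62.36 × 860.15 / 900 = 433.0 L

433 L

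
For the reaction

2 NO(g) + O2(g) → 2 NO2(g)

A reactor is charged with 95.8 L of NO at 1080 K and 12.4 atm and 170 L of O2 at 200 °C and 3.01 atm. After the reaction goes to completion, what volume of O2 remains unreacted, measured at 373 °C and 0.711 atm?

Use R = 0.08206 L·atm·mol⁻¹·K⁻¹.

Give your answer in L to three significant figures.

483 L

n(NO) = PV/RT = (12.4 × 95.8) / (0.08206 × 1080) = 13.40 mol
n(O2) = PV/RT = (3.01 × 170) / (0.08206 × 473.15) = 13.18 mol
For 13.40 mol NO, stoichiometry requires (1/2) × 13.40 = 6.700 mol O2; 13.18 mol is available, so NO is limiting.
n(O2) consumed = (1/2) × 13.40 = 6.700 mol; remaining = 13.18 − 6.700 = 6.480 mol
V(O2) = nRT/P = 6.480 × 0.08206 × 646.15 / 0.711 = 483.2 L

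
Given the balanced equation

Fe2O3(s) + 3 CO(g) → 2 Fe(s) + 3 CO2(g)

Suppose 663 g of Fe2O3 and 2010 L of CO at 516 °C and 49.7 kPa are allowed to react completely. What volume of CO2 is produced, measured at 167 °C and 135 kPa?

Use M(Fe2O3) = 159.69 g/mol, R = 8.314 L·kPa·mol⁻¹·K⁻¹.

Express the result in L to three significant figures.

338 L

n(Fe2O3) = 663 / 159.69 = 4.152 mol
n(CO) = PV/RT = (49.7 × 2010) / (8.314 × 789.15) = 15.23 mol
For 4.152 mol Fe2O3, stoichiometry requires (3/1) × 4.152 = 12.46 mol CO; 15.23 mol is available, so Fe2O3 is limiting.
n(CO2) = (3/1) × 4.152 = 12.46 mol
V(CO2) = nRT/P = 12.46 × 8.314 × 440.15 / 135 = 337.7 L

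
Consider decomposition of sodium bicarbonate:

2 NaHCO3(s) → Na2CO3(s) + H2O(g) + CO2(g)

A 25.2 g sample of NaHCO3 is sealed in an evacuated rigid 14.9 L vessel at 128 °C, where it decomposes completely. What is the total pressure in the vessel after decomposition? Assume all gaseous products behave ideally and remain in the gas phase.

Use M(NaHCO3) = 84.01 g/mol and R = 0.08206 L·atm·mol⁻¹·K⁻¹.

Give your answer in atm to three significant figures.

n(NaHCO3) = 25.2 / 84.01 = 0.3000 mol
n(gas produced) = (2/2) × 0.3000 = 0.3000 mol
P = nRT/V = 0.3000 × 0.08206 × 401.15 / 14.9 = 0.6628 atm

0.663 atm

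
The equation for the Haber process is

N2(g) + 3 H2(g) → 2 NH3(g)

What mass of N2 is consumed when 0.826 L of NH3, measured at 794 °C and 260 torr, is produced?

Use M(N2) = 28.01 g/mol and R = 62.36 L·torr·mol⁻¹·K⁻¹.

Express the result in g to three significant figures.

n(NH3) = PV/RT = (260 × 0.826) / (62.36 × 1067.15) = 0.003227 mol
n(N2) = (1/2) × 0.003227 = 0.001613 mol
m(N2) = 0.001613 × 28.01 = 0.04518 g

0.0452 g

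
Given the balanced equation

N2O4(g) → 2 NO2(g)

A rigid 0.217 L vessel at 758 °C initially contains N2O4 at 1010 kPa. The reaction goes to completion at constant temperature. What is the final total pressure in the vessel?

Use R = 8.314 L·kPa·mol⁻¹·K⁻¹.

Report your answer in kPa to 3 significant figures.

2020 kPa

At constant T and V, P ∝ n(gas): 1 mol gas → 2 mol gas.
P_final = (2/1) × 1010 = 2020 kPa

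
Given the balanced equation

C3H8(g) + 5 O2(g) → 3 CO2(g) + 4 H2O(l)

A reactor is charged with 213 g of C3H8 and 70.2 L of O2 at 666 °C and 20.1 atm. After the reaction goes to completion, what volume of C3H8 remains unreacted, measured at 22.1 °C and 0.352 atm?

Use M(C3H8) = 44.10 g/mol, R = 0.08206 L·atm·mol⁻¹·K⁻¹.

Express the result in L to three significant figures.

n(C3H8) = 213 / 44.10 = 4.830 mol
n(O2) = PV/RT = (20.1 × 70.2) / (0.08206 × 939.15) = 18.31 mol
For 4.830 mol C3H8, stoichiometry requires (5/1) × 4.830 = 24.15 mol O2; 18.31 mol is available, so O2 is limiting.
n(C3H8) consumed = (1/5) × 18.31 = 3.662 mol; remaining = 4.830 − 3.662 = 1.168 mol
V(C3H8) = nRT/P = 1.168 × 0.08206 × 295.25 / 0.352 = 80.39 L

80.4 L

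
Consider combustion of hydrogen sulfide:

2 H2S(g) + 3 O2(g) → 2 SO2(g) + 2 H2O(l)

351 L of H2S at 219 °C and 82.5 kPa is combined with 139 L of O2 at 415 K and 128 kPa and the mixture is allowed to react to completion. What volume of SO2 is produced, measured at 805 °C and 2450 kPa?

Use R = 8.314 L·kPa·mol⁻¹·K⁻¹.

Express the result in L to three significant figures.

12.6 L

n(H2S) = PV/RT = (82.5 × 351) / (8.314 × 492.15) = 7.077 mol
n(O2) = PV/RT = (128 × 139) / (8.314 × 415) = 5.157 mol
For 7.077 mol H2S, stoichiometry requires (3/2) × 7.077 = 10.62 mol O2; 5.157 mol is available, so O2 is limiting.
n(SO2) = (2/3) × 5.157 = 3.438 mol
V(SO2) = nRT/P = 3.438 × 8.314 × 1078.15 / 2450 = 12.58 L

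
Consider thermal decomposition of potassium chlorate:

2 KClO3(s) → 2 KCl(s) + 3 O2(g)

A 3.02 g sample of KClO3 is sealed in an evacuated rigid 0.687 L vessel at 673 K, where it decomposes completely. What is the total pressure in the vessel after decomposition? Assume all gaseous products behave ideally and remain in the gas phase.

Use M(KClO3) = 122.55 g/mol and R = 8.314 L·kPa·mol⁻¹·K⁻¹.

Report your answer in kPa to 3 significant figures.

301 kPa

n(KClO3) = 3.02 / 122.55 = 0.02464 mol
n(gas produced) = (3/2) × 0.02464 = 0.03696 mol
P = nRT/V = 0.03696 × 8.314 × 673 / 0.687 = 301.0 kPa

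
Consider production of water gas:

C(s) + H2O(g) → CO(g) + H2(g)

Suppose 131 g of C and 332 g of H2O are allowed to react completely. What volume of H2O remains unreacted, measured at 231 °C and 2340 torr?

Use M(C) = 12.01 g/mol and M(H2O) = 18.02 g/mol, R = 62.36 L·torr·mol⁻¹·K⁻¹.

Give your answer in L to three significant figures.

n(C) = 131 / 12.01 = 10.91 mol
n(H2O) = 332 / 18.02 = 18.42 mol
For 10.91 mol C, stoichiometry requires (1/1) × 10.91 = 10.91 mol H2O; 18.42 mol is available, so C is limiting.
n(H2O) consumed = (1/1) × 10.91 = 10.91 mol; remaining = 18.42 − 10.91 = 7.510 mol
V(H2O) = nRT/P = 7.510 × 62.36 × 504.15 / 2340 = 100.9 L

101 L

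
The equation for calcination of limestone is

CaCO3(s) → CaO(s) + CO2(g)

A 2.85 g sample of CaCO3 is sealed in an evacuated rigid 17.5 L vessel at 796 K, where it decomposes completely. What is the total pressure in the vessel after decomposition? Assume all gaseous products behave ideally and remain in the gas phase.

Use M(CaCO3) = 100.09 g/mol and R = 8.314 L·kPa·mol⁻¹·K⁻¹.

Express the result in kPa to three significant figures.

n(CaCO3) = 2.85 / 100.09 = 0.02847 mol
n(gas produced) = (1/1) × 0.02847 = 0.02847 mol
P = nRT/V = 0.02847 × 8.314 × 796 / 17.5 = 10.77 kPa

10.8 kPa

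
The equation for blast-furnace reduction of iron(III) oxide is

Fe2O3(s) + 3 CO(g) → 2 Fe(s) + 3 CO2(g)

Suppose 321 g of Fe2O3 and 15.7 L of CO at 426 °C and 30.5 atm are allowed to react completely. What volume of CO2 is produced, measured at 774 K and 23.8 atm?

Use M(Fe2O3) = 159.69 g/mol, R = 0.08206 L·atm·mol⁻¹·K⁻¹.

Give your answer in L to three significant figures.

16.1 L

n(Fe2O3) = 321 / 159.69 = 2.010 mol
n(CO) = PV/RT = (30.5 × 15.7) / (0.08206 × 699.15) = 8.346 mol
For 2.010 mol Fe2O3, stoichiometry requires (3/1) × 2.010 = 6.030 mol CO; 8.346 mol is available, so Fe2O3 is limiting.
n(CO2) = (3/1) × 2.010 = 6.030 mol
V(CO2) = nRT/P = 6.030 × 0.08206 × 774 / 23.8 = 16.09 L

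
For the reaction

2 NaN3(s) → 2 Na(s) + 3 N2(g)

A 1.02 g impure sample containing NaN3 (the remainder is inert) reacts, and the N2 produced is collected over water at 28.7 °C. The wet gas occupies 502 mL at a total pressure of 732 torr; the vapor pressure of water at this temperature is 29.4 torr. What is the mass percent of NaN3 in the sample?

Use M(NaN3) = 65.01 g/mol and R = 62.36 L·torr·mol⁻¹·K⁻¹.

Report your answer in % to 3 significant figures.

79.6 %

P(N2) = 732 − 29.4 = 702.6 torr
n(N2) = PV/RT = (702.6 × 0.5020) / (62.36 × 301.85) = 0.01874 mol
n(NaN3) = (2/3) × 0.01874 = 0.01249 mol
m(NaN3) = 0.01249 × 65.01 = 0.8120 g
%NaN3 = 0.8120 / 1.02 × 100 = 79.61%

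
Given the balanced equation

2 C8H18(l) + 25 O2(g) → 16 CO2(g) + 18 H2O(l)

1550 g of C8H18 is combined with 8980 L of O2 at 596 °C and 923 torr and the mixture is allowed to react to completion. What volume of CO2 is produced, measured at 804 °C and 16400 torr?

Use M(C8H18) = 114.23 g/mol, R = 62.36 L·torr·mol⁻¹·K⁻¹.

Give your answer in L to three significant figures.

401 L

n(C8H18) = 1550 / 114.23 = 13.57 mol
n(O2) = PV/RT = (923 × 8980) / (62.36 × 869.15) = 152.9 mol
For 13.57 mol C8H18, stoichiometry requires (25/2) × 13.57 = 169.6 mol O2; 152.9 mol is available, so O2 is limiting.
n(CO2) = (16/25) × 152.9 = 97.86 mol
V(CO2) = nRT/P = 97.86 × 62.36 × 1077.15 / 16400 = 400.8 L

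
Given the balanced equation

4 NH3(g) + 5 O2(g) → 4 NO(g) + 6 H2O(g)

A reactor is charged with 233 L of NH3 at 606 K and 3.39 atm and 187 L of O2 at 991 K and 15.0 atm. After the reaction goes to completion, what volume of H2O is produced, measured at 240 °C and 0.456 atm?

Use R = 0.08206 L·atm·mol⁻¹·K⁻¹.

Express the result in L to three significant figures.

2200 L

n(NH3) = PV/RT = (3.39 × 233) / (0.08206 × 606) = 15.88 mol
n(O2) = PV/RT = (15.0 × 187) / (0.08206 × 991) = 34.49 mol
For 15.88 mol NH3, stoichiometry requires (5/4) × 15.88 = 19.85 mol O2; 34.49 mol is available, so NH3 is limiting.
n(H2O) = (6/4) × 15.88 = 23.82 mol
V(H2O) = nRT/P = 23.82 × 0.08206 × 513.15 / 0.456 = 2200 L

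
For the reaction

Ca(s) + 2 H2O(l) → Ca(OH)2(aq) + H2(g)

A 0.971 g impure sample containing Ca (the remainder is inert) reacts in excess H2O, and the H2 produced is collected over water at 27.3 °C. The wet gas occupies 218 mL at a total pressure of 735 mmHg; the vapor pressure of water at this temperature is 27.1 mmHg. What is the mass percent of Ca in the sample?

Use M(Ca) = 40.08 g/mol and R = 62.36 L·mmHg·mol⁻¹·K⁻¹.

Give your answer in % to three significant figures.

34.0 %

P(H2) = 735 − 27.1 = 707.9 mmHg
n(H2) = PV/RT = (707.9 × 0.2180) / (62.36 × 300.45) = 0.008237 mol
n(Ca) = (1/1) × 0.008237 = 0.008237 mol
m(Ca) = 0.008237 × 40.08 = 0.3301 g
%Ca = 0.3301 / 0.971 × 100 = 34.00%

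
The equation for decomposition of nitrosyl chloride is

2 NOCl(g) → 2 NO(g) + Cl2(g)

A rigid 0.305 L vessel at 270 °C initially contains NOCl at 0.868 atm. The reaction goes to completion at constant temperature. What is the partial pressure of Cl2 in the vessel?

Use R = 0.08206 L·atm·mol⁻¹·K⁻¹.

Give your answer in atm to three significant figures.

0.434 atm

n(NOCl)₀ = PV/RT = (0.868 × 0.305) / (0.08206 × 543.15) = 0.005940 mol
n(Cl2) = (1/2) × 0.005940 = 0.002970 mol
P(Cl2) = nRT/V = 0.002970 × 0.08206 × 543.15 / 0.305 = 0.4340 atm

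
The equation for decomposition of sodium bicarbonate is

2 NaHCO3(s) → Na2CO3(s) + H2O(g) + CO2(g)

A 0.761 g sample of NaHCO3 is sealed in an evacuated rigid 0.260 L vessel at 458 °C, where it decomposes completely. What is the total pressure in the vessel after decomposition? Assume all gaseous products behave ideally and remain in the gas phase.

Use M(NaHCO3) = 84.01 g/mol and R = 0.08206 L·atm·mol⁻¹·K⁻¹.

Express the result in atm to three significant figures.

2.09 atm

n(NaHCO3) = 0.761 / 84.01 = 0.009058 mol
n(gas produced) = (2/2) × 0.009058 = 0.009058 mol
P = nRT/V = 0.009058 × 0.08206 × 731.15 / 0.260 = 2.090 atm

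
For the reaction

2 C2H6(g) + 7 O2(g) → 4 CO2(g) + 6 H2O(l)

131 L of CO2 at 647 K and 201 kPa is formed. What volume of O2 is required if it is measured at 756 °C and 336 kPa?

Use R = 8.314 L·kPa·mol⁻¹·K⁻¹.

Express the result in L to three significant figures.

n(CO2) = PV/RT = (201 × 131) / (8.314 × 647) = 4.895 mol
n(O2) = (7/4) × 4.895 = 8.566 mol
V = nRT/P = 8.566 × 8.314 × 1029.15 / 336 = 218.1 L

218 L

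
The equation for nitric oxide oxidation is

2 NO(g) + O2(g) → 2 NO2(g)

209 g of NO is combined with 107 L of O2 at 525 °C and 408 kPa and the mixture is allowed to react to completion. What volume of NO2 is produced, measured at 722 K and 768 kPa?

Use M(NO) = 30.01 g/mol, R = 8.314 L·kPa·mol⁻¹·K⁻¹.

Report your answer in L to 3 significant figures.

54.4 L

n(NO) = 209 / 30.01 = 6.964 mol
n(O2) = PV/RT = (408 × 107) / (8.314 × 798.15) = 6.579 mol
For 6.964 mol NO, stoichiometry requires (1/2) × 6.964 = 3.482 mol O2; 6.579 mol is available, so NO is limiting.
n(NO2) = (2/2) × 6.964 = 6.964 mol
V(NO2) = nRT/P = 6.964 × 8.314 × 722 / 768 = 54.43 L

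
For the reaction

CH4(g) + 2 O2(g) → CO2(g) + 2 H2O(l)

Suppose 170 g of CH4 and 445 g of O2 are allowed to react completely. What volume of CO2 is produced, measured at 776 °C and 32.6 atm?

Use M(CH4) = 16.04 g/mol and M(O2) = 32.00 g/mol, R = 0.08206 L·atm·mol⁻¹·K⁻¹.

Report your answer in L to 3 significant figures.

18.4 L

n(CH4) = 170 / 16.04 = 10.60 mol
n(O2) = 445 / 32.00 = 13.91 mol
For 10.60 mol CH4, stoichiometry requires (2/1) × 10.60 = 21.20 mol O2; 13.91 mol is available, so O2 is limiting.
n(CO2) = (1/2) × 13.91 = 6.955 mol
V(CO2) = nRT/P = 6.955 × 0.08206 × 1049.15 / 32.6 = 18.37 L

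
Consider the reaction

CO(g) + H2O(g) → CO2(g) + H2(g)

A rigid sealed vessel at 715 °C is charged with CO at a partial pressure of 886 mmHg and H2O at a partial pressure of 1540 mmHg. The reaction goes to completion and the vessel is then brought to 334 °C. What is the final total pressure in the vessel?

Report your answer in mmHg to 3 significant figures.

1490 mmHg

Because the vessel is rigid and T is held at 715 °C, work the stoichiometry in partial pressures (P_i = n_iRT/V).
P(H2O) required for 886 mmHg of CO = (1/1) × 886 = 886.0 mmHg; available 1540 mmHg, so CO is limiting.
P(H2O) remaining = 1540 − (1/1) × 886 = 654.0 mmHg
P(gaseous products) = (1+1)/1 × 886 = 1772 mmHg
P_total at 715 °C = 654.0 + 1772 = 2426 mmHg
Scaling to 334 °C: P = 2426 × 607.15/988.15 = 1491 mmHg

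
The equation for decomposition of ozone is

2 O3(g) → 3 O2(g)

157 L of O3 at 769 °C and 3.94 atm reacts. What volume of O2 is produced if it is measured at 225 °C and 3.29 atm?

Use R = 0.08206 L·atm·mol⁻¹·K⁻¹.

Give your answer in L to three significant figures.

135 L

n(O3) = PV/RT = (3.94 × 157) / (0.08206 × 1042.15) = 7.233 mol
n(O2) = (3/2) × 7.233 = 10.85 mol
V = nRT/P = 10.85 × 0.08206 × 498.15 / 3.29 = 134.8 L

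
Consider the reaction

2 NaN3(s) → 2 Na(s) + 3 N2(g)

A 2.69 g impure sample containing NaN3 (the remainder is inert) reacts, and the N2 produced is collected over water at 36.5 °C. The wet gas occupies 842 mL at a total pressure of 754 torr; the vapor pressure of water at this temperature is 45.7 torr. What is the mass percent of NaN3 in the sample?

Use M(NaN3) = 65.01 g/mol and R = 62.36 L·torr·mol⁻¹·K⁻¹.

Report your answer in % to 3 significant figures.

P(N2) = 754 − 45.7 = 708.3 torr
n(N2) = PV/RT = (708.3 × 0.8420) / (62.36 × 309.65) = 0.03089 mol
n(NaN3) = (2/3) × 0.03089 = 0.02059 mol
m(NaN3) = 0.02059 × 65.01 = 1.339 g
%NaN3 = 1.339 / 2.69 × 100 = 49.78%

49.8 %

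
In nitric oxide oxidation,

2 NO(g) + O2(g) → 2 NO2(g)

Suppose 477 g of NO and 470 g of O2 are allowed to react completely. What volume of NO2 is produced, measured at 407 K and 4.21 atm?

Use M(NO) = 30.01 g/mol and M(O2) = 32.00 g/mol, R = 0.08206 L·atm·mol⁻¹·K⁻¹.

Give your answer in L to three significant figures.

126 L

n(NO) = 477 / 30.01 = 15.89 mol
n(O2) = 470 / 32.00 = 14.69 mol
For 15.89 mol NO, stoichiometry requires (1/2) × 15.89 = 7.945 mol O2; 14.69 mol is available, so NO is limiting.
n(NO2) = (2/2) × 15.89 = 15.89 mol
V(NO2) = nRT/P = 15.89 × 0.08206 × 407 / 4.21 = 126.1 L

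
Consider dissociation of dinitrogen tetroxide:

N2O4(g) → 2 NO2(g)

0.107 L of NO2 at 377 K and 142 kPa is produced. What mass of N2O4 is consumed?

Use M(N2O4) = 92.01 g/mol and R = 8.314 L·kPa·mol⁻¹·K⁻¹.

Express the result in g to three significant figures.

n(NO2) = PV/RT = (142 × 0.107) / (8.314 × 377) = 0.004848 mol
n(N2O4) = (1/2) × 0.004848 = 0.002424 mol
m(N2O4) = 0.002424 × 92.01 = 0.2230 g

0.223 g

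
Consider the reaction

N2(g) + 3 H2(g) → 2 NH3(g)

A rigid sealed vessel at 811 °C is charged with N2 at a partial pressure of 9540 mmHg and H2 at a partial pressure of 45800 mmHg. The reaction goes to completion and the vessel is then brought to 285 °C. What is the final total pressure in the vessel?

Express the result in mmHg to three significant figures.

18700 mmHg

At constant V, partial pressures at 811 °C are proportional to moles, so apply stoichiometry directly to pressures.
P(H2) required for 9540 mmHg of N2 = (3/1) × 9540 = 28620 mmHg; available 45800 mmHg, so N2 is limiting.
P(H2) remaining = 45800 − (3/1) × 9540 = 17180 mmHg
P(gaseous products) = (2)/1 × 9540 = 19080 mmHg
P_total at 811 °C = 17180 + 19080 = 36260 mmHg
Scaling to 285 °C: P = 36260 × 558.15/1084.15 = 18670 mmHg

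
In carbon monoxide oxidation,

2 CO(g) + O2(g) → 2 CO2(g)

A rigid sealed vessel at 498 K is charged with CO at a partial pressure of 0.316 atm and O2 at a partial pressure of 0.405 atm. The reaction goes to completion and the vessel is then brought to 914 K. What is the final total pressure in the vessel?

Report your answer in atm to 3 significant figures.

1.03 atm

Because the vessel is rigid and T is held at 498 K, work the stoichiometry in partial pressures (P_i = n_iRT/V).
P(O2) required for 0.316 atm of CO = (1/2) × 0.316 = 0.1580 atm; available 0.405 atm, so CO is limiting.
P(O2) remaining = 0.405 − (1/2) × 0.316 = 0.2470 atm
P(gaseous products) = (2)/2 × 0.316 = 0.3160 atm
P_total at 498 K = 0.2470 + 0.3160 = 0.5630 atm
Scaling to 914 K: P = 0.5630 × 914/498 = 1.033 atm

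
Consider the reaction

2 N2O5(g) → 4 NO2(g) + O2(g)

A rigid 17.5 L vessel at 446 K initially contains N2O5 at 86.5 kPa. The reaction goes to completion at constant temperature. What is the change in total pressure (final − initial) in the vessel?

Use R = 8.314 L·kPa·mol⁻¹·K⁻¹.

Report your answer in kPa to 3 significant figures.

Rigid vessel, constant T ⇒ P scales with total gas moles (2 → 5).
P_final = (5/2) × 86.5 = 216.2 kPa; ΔP = 216.2 − 86.5 = 129.7 kPa

130 kPa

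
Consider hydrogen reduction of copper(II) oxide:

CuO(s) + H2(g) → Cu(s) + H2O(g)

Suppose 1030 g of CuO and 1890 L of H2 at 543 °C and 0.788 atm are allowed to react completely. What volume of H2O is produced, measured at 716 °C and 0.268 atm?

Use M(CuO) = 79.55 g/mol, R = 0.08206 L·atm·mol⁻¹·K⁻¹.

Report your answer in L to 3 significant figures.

n(CuO) = 1030 / 79.55 = 12.95 mol
n(H2) = PV/RT = (0.788 × 1890) / (0.08206 × 816.15) = 22.24 mol
For 12.95 mol CuO, stoichiometry requires (1/1) × 12.95 = 12.95 mol H2; 22.24 mol is available, so CuO is limiting.
n(H2O) = (1/1) × 12.95 = 12.95 mol
V(H2O) = nRT/P = 12.95 × 0.08206 × 989.15 / 0.268 = 3922 L

3920 L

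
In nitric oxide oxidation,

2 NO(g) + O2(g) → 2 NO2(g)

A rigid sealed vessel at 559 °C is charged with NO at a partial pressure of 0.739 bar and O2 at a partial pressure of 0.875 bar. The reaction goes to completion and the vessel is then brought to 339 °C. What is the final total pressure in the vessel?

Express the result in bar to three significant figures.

0.915 bar

At constant V, partial pressures at 559 °C are proportional to moles, so apply stoichiometry directly to pressures.
P(O2) required for 0.739 bar of NO = (1/2) × 0.739 = 0.3695 bar; available 0.875 bar, so NO is limiting.
P(O2) remaining = 0.875 − (1/2) × 0.739 = 0.5055 bar
P(gaseous products) = (2)/2 × 0.739 = 0.7390 bar
P_total at 559 °C = 0.5055 + 0.7390 = 1.244 bar
Scaling to 339 °C: P = 1.244 × 612.15/832.15 = 0.9151 bar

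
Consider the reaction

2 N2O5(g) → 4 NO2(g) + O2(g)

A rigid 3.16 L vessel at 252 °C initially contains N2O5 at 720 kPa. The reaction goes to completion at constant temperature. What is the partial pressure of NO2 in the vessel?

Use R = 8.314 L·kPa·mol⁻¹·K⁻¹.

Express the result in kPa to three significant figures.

n(N2O5)₀ = PV/RT = (720 × 3.16) / (8.314 × 525.15) = 0.5211 mol
n(NO2) = (4/2) × 0.5211 = 1.042 mol
P(NO2) = nRT/V = 1.042 × 8.314 × 525.15 / 3.16 = 1440 kPa

1440 kPa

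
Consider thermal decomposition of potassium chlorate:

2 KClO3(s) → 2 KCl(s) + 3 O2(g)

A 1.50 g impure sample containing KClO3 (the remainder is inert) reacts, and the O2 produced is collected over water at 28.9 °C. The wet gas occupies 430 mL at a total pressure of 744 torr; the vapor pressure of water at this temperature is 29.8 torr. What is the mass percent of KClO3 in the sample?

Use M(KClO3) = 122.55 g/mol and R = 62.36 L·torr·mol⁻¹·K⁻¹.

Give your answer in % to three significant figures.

88.8 %

P(O2) = 744 − 29.8 = 714.2 torr
n(O2) = PV/RT = (714.2 × 0.4300) / (62.36 × 302.05) = 0.01630 mol
n(KClO3) = (2/3) × 0.01630 = 0.01087 mol
m(KClO3) = 0.01087 × 122.55 = 1.332 g
%KClO3 = 1.332 / 1.50 × 100 = 88.80%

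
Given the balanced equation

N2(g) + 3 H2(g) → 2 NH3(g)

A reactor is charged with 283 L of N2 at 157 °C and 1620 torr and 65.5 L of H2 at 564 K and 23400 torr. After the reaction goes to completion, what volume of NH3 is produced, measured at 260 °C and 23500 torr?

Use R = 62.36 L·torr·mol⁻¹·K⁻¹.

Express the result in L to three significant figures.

41.1 L

n(N2) = PV/RT = (1620 × 283) / (62.36 × 430.15) = 17.09 mol
n(H2) = PV/RT = (23400 × 65.5) / (62.36 × 564) = 43.58 mol
For 17.09 mol N2, stoichiometry requires (3/1) × 17.09 = 51.27 mol H2; 43.58 mol is available, so H2 is limiting.
n(NH3) = (2/3) × 43.58 = 29.05 mol
V(NH3) = nRT/P = 29.05 × 62.36 × 533.15 / 23500 = 41.10 L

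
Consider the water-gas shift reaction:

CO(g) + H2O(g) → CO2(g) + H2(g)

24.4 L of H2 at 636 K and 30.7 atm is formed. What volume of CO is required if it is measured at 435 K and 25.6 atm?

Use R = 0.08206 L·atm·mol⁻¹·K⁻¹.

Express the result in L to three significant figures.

n(H2) = PV/RT = (30.7 × 24.4) / (0.08206 × 636) = 14.35 mol
n(CO) = (1/1) × 14.35 = 14.35 mol
V = nRT/P = 14.35 × 0.08206 × 435 / 25.6 = 20.01 L

20.0 L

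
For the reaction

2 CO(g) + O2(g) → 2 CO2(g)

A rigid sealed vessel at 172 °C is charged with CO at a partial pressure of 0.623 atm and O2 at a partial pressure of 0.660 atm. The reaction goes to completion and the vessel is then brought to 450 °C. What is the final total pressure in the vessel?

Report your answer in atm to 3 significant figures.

Because the vessel is rigid and T is held at 172 °C, work the stoichiometry in partial pressures (P_i = n_iRT/V).
P(O2) required for 0.623 atm of CO = (1/2) × 0.623 = 0.3115 atm; available 0.660 atm, so CO is limiting.
P(O2) remaining = 0.660 − (1/2) × 0.623 = 0.3485 atm
P(gaseous products) = (2)/2 × 0.623 = 0.6230 atm
P_total at 172 °C = 0.3485 + 0.6230 = 0.9715 atm
Scaling to 450 °C: P = 0.9715 × 723.15/445.15 = 1.578 atm

1.58 atm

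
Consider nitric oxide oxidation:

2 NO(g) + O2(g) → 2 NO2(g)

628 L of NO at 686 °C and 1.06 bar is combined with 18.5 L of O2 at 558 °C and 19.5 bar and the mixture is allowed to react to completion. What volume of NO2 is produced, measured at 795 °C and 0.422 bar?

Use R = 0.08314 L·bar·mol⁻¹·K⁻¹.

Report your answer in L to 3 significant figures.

n(NO) = PV/RT = (1.06 × 628) / (0.08314 × 959.15) = 8.348 mol
n(O2) = PV/RT = (19.5 × 18.5) / (0.08314 × 831.15) = 5.221 mol
For 8.348 mol NO, stoichiometry requires (1/2) × 8.348 = 4.174 mol O2; 5.221 mol is available, so NO is limiting.
n(NO2) = (2/2) × 8.348 = 8.348 mol
V(NO2) = nRT/P = 8.348 × 0.08314 × 1068.15 / 0.422 = 1757 L

1760 L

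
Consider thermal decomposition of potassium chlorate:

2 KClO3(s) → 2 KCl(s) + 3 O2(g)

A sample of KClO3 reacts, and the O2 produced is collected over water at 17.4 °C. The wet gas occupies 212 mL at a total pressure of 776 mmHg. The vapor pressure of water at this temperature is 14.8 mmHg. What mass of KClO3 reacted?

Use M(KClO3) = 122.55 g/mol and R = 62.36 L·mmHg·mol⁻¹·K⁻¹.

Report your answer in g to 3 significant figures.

P(O2) = 776 − 14.8 = 761.2 mmHg
n(O2) = PV/RT = (761.2 × 0.2120) / (62.36 × 290.55) = 0.008907 mol
n(KClO3) = (2/3) × 0.008907 = 0.005938 mol
m(KClO3) = 0.005938 × 122.55 = 0.7277 g

0.728 g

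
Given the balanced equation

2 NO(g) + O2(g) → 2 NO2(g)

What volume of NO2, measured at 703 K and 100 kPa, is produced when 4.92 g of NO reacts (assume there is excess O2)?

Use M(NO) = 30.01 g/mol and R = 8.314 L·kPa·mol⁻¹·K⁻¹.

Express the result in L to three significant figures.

9.58 L

n(NO) = 4.920 / 30.01 = 0.1639 mol
n(NO2) = (2/2) × 0.1639 = 0.1639 mol
V = nRT/P = 0.1639 × 8.314 × 703 / 100 = 9.580 L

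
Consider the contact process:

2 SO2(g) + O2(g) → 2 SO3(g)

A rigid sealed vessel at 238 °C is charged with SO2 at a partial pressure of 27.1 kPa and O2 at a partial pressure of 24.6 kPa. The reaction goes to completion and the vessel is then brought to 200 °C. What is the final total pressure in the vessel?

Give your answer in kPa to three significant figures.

With V and T fixed, P_i ∝ n_i, so the mole ratios apply directly to partial pressures at 238 °C.
P(O2) required for 27.1 kPa of SO2 = (1/2) × 27.1 = 13.55 kPa; available 24.6 kPa, so SO2 is limiting.
P(O2) remaining = 24.6 − (1/2) × 27.1 = 11.05 kPa
P(gaseous products) = (2)/2 × 27.1 = 27.10 kPa
P_total at 238 °C = 11.05 + 27.10 = 38.15 kPa
Scaling to 200 °C: P = 38.15 × 473.15/511.15 = 35.31 kPa

35.3 kPa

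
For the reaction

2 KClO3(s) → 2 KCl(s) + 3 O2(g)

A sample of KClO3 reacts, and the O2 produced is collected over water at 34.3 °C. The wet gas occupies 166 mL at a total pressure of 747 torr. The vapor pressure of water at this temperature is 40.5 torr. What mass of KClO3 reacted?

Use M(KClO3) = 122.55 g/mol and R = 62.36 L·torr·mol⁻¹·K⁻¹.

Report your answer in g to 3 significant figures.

0.500 g

P(O2) = 747 − 40.5 = 706.5 torr
n(O2) = PV/RT = (706.5 × 0.1660) / (62.36 × 307.45) = 0.006117 mol
n(KClO3) = (2/3) × 0.006117 = 0.004078 mol
m(KClO3) = 0.004078 × 122.55 = 0.4998 g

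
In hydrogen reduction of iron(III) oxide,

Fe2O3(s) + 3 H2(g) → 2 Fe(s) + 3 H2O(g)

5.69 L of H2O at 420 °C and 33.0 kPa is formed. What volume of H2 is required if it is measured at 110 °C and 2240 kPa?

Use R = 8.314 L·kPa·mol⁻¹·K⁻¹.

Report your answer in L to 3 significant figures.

0.0463 L

n(H2O) = PV/RT = (33.0 × 5.69) / (8.314 × 693.15) = 0.03258 mol
n(H2) = (3/3) × 0.03258 = 0.03258 mol
V = nRT/P = 0.03258 × 8.314 × 383.15 / 2240 = 0.04633 L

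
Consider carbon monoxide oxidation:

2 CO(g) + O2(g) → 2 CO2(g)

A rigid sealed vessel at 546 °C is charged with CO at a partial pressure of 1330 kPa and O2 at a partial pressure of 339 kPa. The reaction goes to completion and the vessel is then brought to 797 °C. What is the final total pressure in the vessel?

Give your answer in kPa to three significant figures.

Because the vessel is rigid and T is held at 546 °C, work the stoichiometry in partial pressures (P_i = n_iRT/V).
P(O2) required for 1330 kPa of CO = (1/2) × 1330 = 665.0 kPa; available 339 kPa, so O2 is limiting.
P(CO) remaining = 1330 − (2/1) × 339 = 652.0 kPa
P(gaseous products) = (2)/1 × 339 = 678.0 kPa
P_total at 546 °C = 652.0 + 678.0 = 1330 kPa
Scaling to 797 °C: P = 1330 × 1070.15/819.15 = 1738 kPa

1740 kPa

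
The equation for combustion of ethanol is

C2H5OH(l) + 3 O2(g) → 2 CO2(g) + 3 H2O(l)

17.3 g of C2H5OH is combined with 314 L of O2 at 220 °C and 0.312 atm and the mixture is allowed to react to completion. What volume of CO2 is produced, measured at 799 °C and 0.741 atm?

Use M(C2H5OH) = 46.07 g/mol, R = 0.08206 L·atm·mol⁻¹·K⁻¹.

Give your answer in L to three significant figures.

89.2 L

n(C2H5OH) = 17.3 / 46.07 = 0.3755 mol
n(O2) = PV/RT = (0.312 × 314) / (0.08206 × 493.15) = 2.421 mol
For 0.3755 mol C2H5OH, stoichiometry requires (3/1) × 0.3755 = 1.127 mol O2; 2.421 mol is available, so C2H5OH is limiting.
n(CO2) = (2/1) × 0.3755 = 0.7510 mol
V(CO2) = nRT/P = 0.7510 × 0.08206 × 1072.15 / 0.741 = 89.17 L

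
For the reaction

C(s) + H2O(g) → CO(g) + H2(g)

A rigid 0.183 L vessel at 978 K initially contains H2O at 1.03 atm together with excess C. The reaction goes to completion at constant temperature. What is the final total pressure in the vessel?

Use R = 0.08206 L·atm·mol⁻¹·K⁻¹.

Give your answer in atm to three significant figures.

2.06 atm

At constant T and V, P ∝ n(gas): 1 mol gas → 2 mol gas.
P_final = (2/1) × 1.03 = 2.060 atm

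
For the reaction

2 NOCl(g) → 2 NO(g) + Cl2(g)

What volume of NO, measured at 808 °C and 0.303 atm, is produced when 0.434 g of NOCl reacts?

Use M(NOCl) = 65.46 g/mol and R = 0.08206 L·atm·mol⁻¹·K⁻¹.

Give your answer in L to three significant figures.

1.94 L

n(NOCl) = 0.4340 / 65.46 = 0.006630 mol
n(NO) = (2/2) × 0.006630 = 0.006630 mol
V = nRT/P = 0.006630 × 0.08206 × 1081.15 / 0.303 = 1.941 L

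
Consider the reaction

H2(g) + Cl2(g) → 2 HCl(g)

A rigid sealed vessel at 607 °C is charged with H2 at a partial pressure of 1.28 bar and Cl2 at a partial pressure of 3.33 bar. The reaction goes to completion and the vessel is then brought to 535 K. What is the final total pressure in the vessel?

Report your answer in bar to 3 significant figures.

2.80 bar

At constant V, partial pressures at 607 °C are proportional to moles, so apply stoichiometry directly to pressures.
P(Cl2) required for 1.28 bar of H2 = (1/1) × 1.28 = 1.280 bar; available 3.33 bar, so H2 is limiting.
P(Cl2) remaining = 3.33 − (1/1) × 1.28 = 2.050 bar
P(gaseous products) = (2)/1 × 1.28 = 2.560 bar
P_total at 607 °C = 2.050 + 2.560 = 4.610 bar
Scaling to 535 K: P = 4.610 × 535/880.15 = 2.802 bar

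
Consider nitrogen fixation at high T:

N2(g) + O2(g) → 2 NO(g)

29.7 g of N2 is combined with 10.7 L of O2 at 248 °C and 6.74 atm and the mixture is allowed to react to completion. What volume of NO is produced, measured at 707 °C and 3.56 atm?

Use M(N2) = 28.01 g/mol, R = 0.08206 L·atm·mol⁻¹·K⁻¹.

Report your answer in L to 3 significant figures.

n(N2) = 29.7 / 28.01 = 1.060 mol
n(O2) = PV/RT = (6.74 × 10.7) / (0.08206 × 521.15) = 1.686 mol
For 1.060 mol N2, stoichiometry requires (1/1) × 1.060 = 1.060 mol O2; 1.686 mol is available, so N2 is limiting.
n(NO) = (2/1) × 1.060 = 2.120 mol
V(NO) = nRT/P = 2.120 × 0.08206 × 980.15 / 3.56 = 47.90 L

47.9 L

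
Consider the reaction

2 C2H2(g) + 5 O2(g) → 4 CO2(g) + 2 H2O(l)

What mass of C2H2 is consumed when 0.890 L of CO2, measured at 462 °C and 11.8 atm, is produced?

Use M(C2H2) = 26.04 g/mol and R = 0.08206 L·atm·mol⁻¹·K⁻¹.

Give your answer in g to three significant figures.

2.27 g

n(CO2) = PV/RT = (11.8 × 0.890) / (0.08206 × 735.15) = 0.1741 mol
n(C2H2) = (2/4) × 0.1741 = 0.08705 mol
m(C2H2) = 0.08705 × 26.04 = 2.267 g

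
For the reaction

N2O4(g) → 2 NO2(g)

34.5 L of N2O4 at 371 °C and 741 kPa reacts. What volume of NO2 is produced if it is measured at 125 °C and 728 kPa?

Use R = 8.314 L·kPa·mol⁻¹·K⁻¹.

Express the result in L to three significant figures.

n(N2O4) = PV/RT = (741 × 34.5) / (8.314 × 644.15) = 4.774 mol
n(NO2) = (2/1) × 4.774 = 9.548 mol
V = nRT/P = 9.548 × 8.314 × 398.15 / 728 = 43.41 L

43.4 L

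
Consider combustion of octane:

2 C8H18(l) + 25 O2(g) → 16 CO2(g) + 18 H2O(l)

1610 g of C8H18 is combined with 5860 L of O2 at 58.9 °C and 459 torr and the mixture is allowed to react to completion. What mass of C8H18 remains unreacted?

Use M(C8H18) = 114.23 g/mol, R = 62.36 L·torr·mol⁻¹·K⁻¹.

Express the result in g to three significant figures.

423 g

n(C8H18) = 1610 / 114.23 = 14.09 mol
n(O2) = PV/RT = (459 × 5860) / (62.36 × 332.05) = 129.9 mol
For 14.09 mol C8H18, stoichiometry requires (25/2) × 14.09 = 176.1 mol O2; 129.9 mol is available, so O2 is limiting.
n(C8H18) consumed = (2/25) × 129.9 = 10.39 mol; remaining = 14.09 − 10.39 = 3.700 mol
m(C8H18) = 3.700 × 114.23 = 422.7 g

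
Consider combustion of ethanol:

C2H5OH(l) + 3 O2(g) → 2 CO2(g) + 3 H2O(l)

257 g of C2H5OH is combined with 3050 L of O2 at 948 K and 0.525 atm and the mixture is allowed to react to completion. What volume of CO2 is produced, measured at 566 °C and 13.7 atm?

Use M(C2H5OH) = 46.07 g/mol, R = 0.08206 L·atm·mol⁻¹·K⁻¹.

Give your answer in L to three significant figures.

56.1 L

n(C2H5OH) = 257 / 46.07 = 5.578 mol
n(O2) = PV/RT = (0.525 × 3050) / (0.08206 × 948) = 20.58 mol
For 5.578 mol C2H5OH, stoichiometry requires (3/1) × 5.578 = 16.73 mol O2; 20.58 mol is available, so C2H5OH is limiting.
n(CO2) = (2/1) × 5.578 = 11.16 mol
V(CO2) = nRT/P = 11.16 × 0.08206 × 839.15 / 13.7 = 56.09 L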